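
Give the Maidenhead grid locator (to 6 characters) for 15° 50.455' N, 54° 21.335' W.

GK25tu

Add 180° to longitude and 90° to latitude: 125.6444, 105.8409.
Field: 125.6444/20 → 6 → G, 105.8409/10 → 10 → K; chars GK.
Square: 5.6444/2 → 2, 5.8409/1 → 5; chars 25.
Subsquare: 1.6444/0.0833333 → 19 → t, 0.8409/0.0416667 → 20 → u; chars tu.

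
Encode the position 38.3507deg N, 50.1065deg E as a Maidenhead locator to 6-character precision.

LM58bi

Add 180° to longitude and 90° to latitude: 230.1065, 128.3507.
Field (20°×10°, letters A–R): 230.1065/20 → 11 → L, 128.3507/10 → 12 → M; chars LM.
Square (2°×1°, digits 0–9): 10.1065/2 → 5, 8.3507/1 → 8; chars 58.
Subsquare (5′×2.5′, letters a–x): 0.1065/0.0833333 → 1 → b, 0.3507/0.0416667 → 8 → i; chars bi.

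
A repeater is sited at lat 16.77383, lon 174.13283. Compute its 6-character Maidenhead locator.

RK76bs

Offset from 180°W / 90°S: lon 354.1328°, lat 106.7738°.
Field (20°×10°, letters A–R): lon ⌊354.1328/20⌋ = 17 → R; lat ⌊106.7738/10⌋ = 10 → K.
Square (2°×1°, digits 0–9): lon ⌊14.1328/2⌋ = 7; lat ⌊6.7738/1⌋ = 6.
Subsquare (5′×2.5′, letters a–x): lon ⌊0.1328/0.0833333⌋ = 1 → b; lat ⌊0.7738/0.0416667⌋ = 18 → s.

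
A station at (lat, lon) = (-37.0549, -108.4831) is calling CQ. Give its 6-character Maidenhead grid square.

Add 180° to longitude and 90° to latitude: 71.5169, 52.9451.
Field: lon ⌊71.5169/20⌋ = 3 → D; lat ⌊52.9451/10⌋ = 5 → F.
Square: lon ⌊11.5169/2⌋ = 5; lat ⌊2.9451/1⌋ = 2.
Subsquare: lon ⌊1.5169/0.0833333⌋ = 18 → s; lat ⌊0.9451/0.0416667⌋ = 22 → w.

DF52sw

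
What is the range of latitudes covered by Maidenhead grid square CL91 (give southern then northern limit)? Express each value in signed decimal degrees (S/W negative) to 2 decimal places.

21.00, 22.00

Field C=2, L=11: +2·20° lon, +11·10° lat → SW at lon -140°, lat 20°.
Square 9, 1: +9·2° lon, +1·1° lat → SW at lon -122°, lat 21°.
Cell spans 2° lon × 1° lat.
south 21.00, north 22.00.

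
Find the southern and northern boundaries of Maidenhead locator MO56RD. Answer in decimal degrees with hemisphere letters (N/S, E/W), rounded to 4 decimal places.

56.1250° N, 56.1667° N

Field M=12, O=14: +12·20° lon, +14·10° lat → SW at lon 60°, lat 50°.
Square 5, 6: +5·2° lon, +6·1° lat → SW at lon 70°, lat 56°.
Subsquare r=17, d=3: +17·0.0833333° lon, +3·0.0416667° lat → SW at lon 71.4167°, lat 56.125°.
Cell spans 0.0833333° lon × 0.0416667° lat.
south 56.1250° N, north 56.1667° N.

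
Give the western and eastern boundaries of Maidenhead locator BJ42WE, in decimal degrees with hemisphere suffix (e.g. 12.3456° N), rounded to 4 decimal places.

Field B=1, J=9: +1·20° lon, +9·10° lat → SW at lon -160°, lat 0°.
Square 4, 2: +4·2° lon, +2·1° lat → SW at lon -152°, lat 2°.
Subsquare w=22, e=4: +22·0.0833333° lon, +4·0.0416667° lat → SW at lon -150.167°, lat 2.16667°.
Cell spans 0.0833333° lon × 0.0416667° lat.
west 150.1667° W, east 150.0833° W.

150.1667° W, 150.0833° W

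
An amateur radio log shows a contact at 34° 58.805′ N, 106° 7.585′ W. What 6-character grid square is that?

Shift to the Maidenhead origin (180°W, 90°S): lon 73.8736, lat 124.9801.
Field: lon ⌊73.8736/20⌋ = 3 → D; lat ⌊124.9801/10⌋ = 12 → M.
Square: lon ⌊13.8736/2⌋ = 6; lat ⌊4.9801/1⌋ = 4.
Subsquare: lon ⌊1.8736/0.0833333⌋ = 22 → w; lat ⌊0.9801/0.0416667⌋ = 23 → x.

DM64wx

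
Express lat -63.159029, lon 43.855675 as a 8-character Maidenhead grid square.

Add 180° to longitude and 90° to latitude: 223.85567, 26.84097.
Field: lon ⌊223.85567/20⌋ = 11 → L; lat ⌊26.84097/10⌋ = 2 → C.
Square: lon ⌊3.85567/2⌋ = 1; lat ⌊6.84097/1⌋ = 6.
Subsquare: lon ⌊1.85567/0.0833333⌋ = 22 → w; lat ⌊0.84097/0.0416667⌋ = 20 → u.
Extended square: lon ⌊0.02234/0.00833333⌋ = 2; lat ⌊0.00764/0.00416667⌋ = 1.

LC16wu21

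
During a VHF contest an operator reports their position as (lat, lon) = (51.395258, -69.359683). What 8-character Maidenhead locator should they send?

FO51hj64

Shift to the Maidenhead origin (180°W, 90°S): lon 110.64032, lat 141.39526.
Field: lon ⌊110.64032/20⌋ = 5 → F; lat ⌊141.39526/10⌋ = 14 → O.
Square: lon ⌊10.64032/2⌋ = 5; lat ⌊1.39526/1⌋ = 1.
Subsquare: lon ⌊0.64032/0.0833333⌋ = 7 → h; lat ⌊0.39526/0.0416667⌋ = 9 → j.
Extended square: lon ⌊0.05698/0.00833333⌋ = 6; lat ⌊0.02026/0.00416667⌋ = 4.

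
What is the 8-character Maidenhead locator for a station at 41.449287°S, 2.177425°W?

Offset from 180°W / 90°S: lon 177.82258°, lat 48.55071°.
Field (20°×10°, letters A–R): lon ⌊177.82258/20⌋ = 8 → I; lat ⌊48.55071/10⌋ = 4 → E.
Square (2°×1°, digits 0–9): lon ⌊17.82258/2⌋ = 8; lat ⌊8.55071/1⌋ = 8.
Subsquare (5′×2.5′, letters a–x): lon ⌊1.82258/0.0833333⌋ = 21 → v; lat ⌊0.55071/0.0416667⌋ = 13 → n.
Extended square (30″×15″, digits 0–9): lon ⌊0.07258/0.00833333⌋ = 8; lat ⌊0.00905/0.00416667⌋ = 2.

IE88vn82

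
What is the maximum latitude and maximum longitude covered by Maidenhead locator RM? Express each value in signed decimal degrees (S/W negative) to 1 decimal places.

40.0, 180.0

Field R=17, M=12: +17·20° lon, +12·10° lat → SW at lon 160°, lat 30°.
Cell spans 20° lon × 10° lat. NE corner is SW corner plus one full cell.
latitude 40.0, longitude 180.0.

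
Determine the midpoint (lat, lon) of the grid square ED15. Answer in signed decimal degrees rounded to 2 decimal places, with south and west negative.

-54.50, -97.00

Field E=4, D=3: +4·20° lon, +3·10° lat → SW at lon -100°, lat -60°.
Square 1, 5: +1·2° lon, +5·1° lat → SW at lon -98°, lat -55°.
Cell spans 2° lon × 1° lat. Centre is SW corner plus half of each.
latitude -54.50, longitude -97.00.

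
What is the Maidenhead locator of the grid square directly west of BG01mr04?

BG01lr94

Longitude extended square 0; −1 → -1, wraps to 9, carry into subsquare.
Longitude subsquare m = 12; −1 → 11 = l.
The latitude characters are unchanged.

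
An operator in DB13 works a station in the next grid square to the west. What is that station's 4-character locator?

DB03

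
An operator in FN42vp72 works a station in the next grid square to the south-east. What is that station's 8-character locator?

FN42vp81

Longitude extended square 7; +1 → 8.
Latitude extended square 2; −1 → 1.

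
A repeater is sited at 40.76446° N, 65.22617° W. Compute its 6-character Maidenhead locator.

Shift to the Maidenhead origin (180°W, 90°S): lon 114.7738, lat 130.7645.
Field (20°×10°, letters A–R): lon ⌊114.7738/20⌋ = 5 → F; lat ⌊130.7645/10⌋ = 13 → N.
Square (2°×1°, digits 0–9): lon ⌊14.7738/2⌋ = 7; lat ⌊0.7645/1⌋ = 0.
Subsquare (5′×2.5′, letters a–x): lon ⌊0.7738/0.0833333⌋ = 9 → j; lat ⌊0.7645/0.0416667⌋ = 18 → s.

FN70js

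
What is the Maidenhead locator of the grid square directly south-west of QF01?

Longitude square 0; −1 → -1, wraps to 9, carry into field.
Longitude field Q = 16; −1 → 15 = P.
Latitude square 1; −1 → 0.

PF90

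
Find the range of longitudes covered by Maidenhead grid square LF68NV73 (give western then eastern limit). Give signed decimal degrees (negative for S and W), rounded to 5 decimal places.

Field L=11, F=5: +11·20° lon, +5·10° lat → SW at lon 40°, lat -40°.
Square 6, 8: +6·2° lon, +8·1° lat → SW at lon 52°, lat -32°.
Subsquare n=13, v=21: +13·0.0833333° lon, +21·0.0416667° lat → SW at lon 53.0833°, lat -31.125°.
Extended square 7, 3: +7·0.00833333° lon, +3·0.00416667° lat → SW at lon 53.1417°, lat -31.1125°.
Cell spans 0.00833333° lon × 0.00416667° lat.
west 53.14167, east 53.15000.

53.14167, 53.15000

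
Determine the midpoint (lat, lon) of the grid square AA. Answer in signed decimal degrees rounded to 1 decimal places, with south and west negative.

Field A=0, A=0: +0·20° lon, +0·10° lat → SW at lon -180°, lat -90°.
Cell spans 20° lon × 10° lat. Centre is SW corner plus half of each.
latitude -85.0, longitude -170.0.

-85.0, -170.0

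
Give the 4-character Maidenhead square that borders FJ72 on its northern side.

FJ73

Latitude square 2; +1 → 3.
The longitude characters are unchanged.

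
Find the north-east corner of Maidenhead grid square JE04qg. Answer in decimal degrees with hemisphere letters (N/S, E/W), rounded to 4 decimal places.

45.7083° S, 1.4167° E

Field J=9, E=4: +9·20° lon, +4·10° lat → SW at lon 0°, lat -50°.
Square 0, 4: +0·2° lon, +4·1° lat → SW at lon 0°, lat -46°.
Subsquare q=16, g=6: +16·0.0833333° lon, +6·0.0416667° lat → SW at lon 1.33333°, lat -45.75°.
Cell spans 0.0833333° lon × 0.0416667° lat. NE corner is SW corner plus one full cell.
latitude 45.7083° S, longitude 1.4167° E.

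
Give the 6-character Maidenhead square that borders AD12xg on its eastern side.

Longitude subsquare x = 23; +1 → 24, wraps to 0 = a, carry into square.
Longitude square 1; +1 → 2.
The latitude characters are unchanged.

AD22ag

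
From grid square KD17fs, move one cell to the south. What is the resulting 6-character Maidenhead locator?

KD17fr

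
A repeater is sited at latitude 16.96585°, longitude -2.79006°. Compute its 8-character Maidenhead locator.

Offset from 180°W / 90°S: lon 177.20994°, lat 106.96585°.
Field: lon ⌊177.20994/20⌋ = 8 → I; lat ⌊106.96585/10⌋ = 10 → K.
Square: lon ⌊17.20994/2⌋ = 8; lat ⌊6.96585/1⌋ = 6.
Subsquare: lon ⌊1.20994/0.0833333⌋ = 14 → o; lat ⌊0.96585/0.0416667⌋ = 23 → x.
Extended square: lon ⌊0.04327/0.00833333⌋ = 5; lat ⌊0.00752/0.00416667⌋ = 1.

IK86ox51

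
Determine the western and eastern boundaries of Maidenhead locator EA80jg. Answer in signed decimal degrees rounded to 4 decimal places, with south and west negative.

Field E=4, A=0: +4·20° lon, +0·10° lat → SW at lon -100°, lat -90°.
Square 8, 0: +8·2° lon, +0·1° lat → SW at lon -84°, lat -90°.
Subsquare j=9, g=6: +9·0.0833333° lon, +6·0.0416667° lat → SW at lon -83.25°, lat -89.75°.
Cell spans 0.0833333° lon × 0.0416667° lat.
west -83.2500, east -83.1667.

-83.2500, -83.1667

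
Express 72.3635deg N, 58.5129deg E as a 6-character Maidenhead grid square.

Offset from 180°W / 90°S: lon 238.5129°, lat 162.3635°.
Field: lon ⌊238.5129/20⌋ = 11 → L; lat ⌊162.3635/10⌋ = 16 → Q.
Square: lon ⌊18.5129/2⌋ = 9; lat ⌊2.3635/1⌋ = 2.
Subsquare: lon ⌊0.5129/0.0833333⌋ = 6 → g; lat ⌊0.3635/0.0416667⌋ = 8 → i.

LQ92gi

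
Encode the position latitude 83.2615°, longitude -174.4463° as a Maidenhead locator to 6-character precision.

AR23sg

Add 180° to longitude and 90° to latitude: 5.5537, 173.2615.
Field: lon ⌊5.5537/20⌋ = 0 → A; lat ⌊173.2615/10⌋ = 17 → R.
Square: lon ⌊5.5537/2⌋ = 2; lat ⌊3.2615/1⌋ = 3.
Subsquare: lon ⌊1.5537/0.0833333⌋ = 18 → s; lat ⌊0.2615/0.0416667⌋ = 6 → g.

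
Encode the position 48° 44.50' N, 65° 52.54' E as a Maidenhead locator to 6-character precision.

MN28wr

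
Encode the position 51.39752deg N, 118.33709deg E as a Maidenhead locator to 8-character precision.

Shift to the Maidenhead origin (180°W, 90°S): lon 298.33709, lat 141.39752.
Field: 298.33709/20 → 14 → O, 141.39752/10 → 14 → O; chars OO.
Square: 18.33709/2 → 9, 1.39752/1 → 1; chars 91.
Subsquare: 0.33709/0.0833333 → 4 → e, 0.39752/0.0416667 → 9 → j; chars ej.
Extended square: 0.00376/0.00833333 → 0, 0.02252/0.00416667 → 5; chars 05.

OO91ej05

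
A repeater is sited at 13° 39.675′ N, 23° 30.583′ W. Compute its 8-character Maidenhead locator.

Add 180° to longitude and 90° to latitude: 156.49028, 103.66125.
Field: lon ⌊156.49028/20⌋ = 7 → H; lat ⌊103.66125/10⌋ = 10 → K.
Square: lon ⌊16.49028/2⌋ = 8; lat ⌊3.66125/1⌋ = 3.
Subsquare: lon ⌊0.49028/0.0833333⌋ = 5 → f; lat ⌊0.66125/0.0416667⌋ = 15 → p.
Extended square: lon ⌊0.07362/0.00833333⌋ = 8; lat ⌊0.03625/0.00416667⌋ = 8.

HK83fp88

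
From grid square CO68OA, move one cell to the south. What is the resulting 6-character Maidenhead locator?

Latitude subsquare a = 0; −1 → -1, wraps to 23 = x, carry into square.
Latitude square 8; −1 → 7.
The longitude characters are unchanged.

CO67ox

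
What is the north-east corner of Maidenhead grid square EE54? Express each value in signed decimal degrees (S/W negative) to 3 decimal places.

Field E=4, E=4: +4·20° lon, +4·10° lat → SW at lon -100°, lat -50°.
Square 5, 4: +5·2° lon, +4·1° lat → SW at lon -90°, lat -46°.
Cell spans 2° lon × 1° lat. NE corner is SW corner plus one full cell.
latitude -45.000, longitude -88.000.

-45.000, -88.000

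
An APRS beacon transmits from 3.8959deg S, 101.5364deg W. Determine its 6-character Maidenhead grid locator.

DI96fc

Offset from 180°W / 90°S: lon 78.4636°, lat 86.1041°.
Field: lon ⌊78.4636/20⌋ = 3 → D; lat ⌊86.1041/10⌋ = 8 → I.
Square: lon ⌊18.4636/2⌋ = 9; lat ⌊6.1041/1⌋ = 6.
Subsquare: lon ⌊0.4636/0.0833333⌋ = 5 → f; lat ⌊0.1041/0.0416667⌋ = 2 → c.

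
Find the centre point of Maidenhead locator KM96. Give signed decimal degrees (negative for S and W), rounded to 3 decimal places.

36.500, 39.000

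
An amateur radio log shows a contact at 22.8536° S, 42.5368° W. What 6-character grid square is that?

GG87rd

Offset from 180°W / 90°S: lon 137.4632°, lat 67.1464°.
Field: 137.4632/20 → 6 → G, 67.1464/10 → 6 → G; chars GG.
Square: 17.4632/2 → 8, 7.1464/1 → 7; chars 87.
Subsquare: 1.4632/0.0833333 → 17 → r, 0.1464/0.0416667 → 3 → d; chars rd.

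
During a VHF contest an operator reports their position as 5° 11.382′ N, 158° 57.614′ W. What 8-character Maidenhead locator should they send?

BJ05me45

Shift to the Maidenhead origin (180°W, 90°S): lon 21.03977, lat 95.18970.
Field (20°×10°, letters A–R): 21.03977/20 → 1 → B, 95.18970/10 → 9 → J; chars BJ.
Square (2°×1°, digits 0–9): 1.03977/2 → 0, 5.18970/1 → 5; chars 05.
Subsquare (5′×2.5′, letters a–x): 1.03977/0.0833333 → 12 → m, 0.18970/0.0416667 → 4 → e; chars me.
Extended square (30″×15″, digits 0–9): 0.03977/0.00833333 → 4, 0.02303/0.00416667 → 5; chars 45.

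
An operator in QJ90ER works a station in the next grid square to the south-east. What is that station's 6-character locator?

Longitude subsquare e = 4; +1 → 5 = f.
Latitude subsquare r = 17; −1 → 16 = q.

QJ90fq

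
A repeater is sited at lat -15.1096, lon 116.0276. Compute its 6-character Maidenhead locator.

OH84av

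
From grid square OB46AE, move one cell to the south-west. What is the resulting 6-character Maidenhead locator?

OB36xd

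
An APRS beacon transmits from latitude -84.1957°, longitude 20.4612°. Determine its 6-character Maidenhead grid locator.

KA05ft

Offset from 180°W / 90°S: lon 200.4612°, lat 5.8043°.
Field: 200.4612/20 → 10 → K, 5.8043/10 → 0 → A; chars KA.
Square: 0.4612/2 → 0, 5.8043/1 → 5; chars 05.
Subsquare: 0.4612/0.0833333 → 5 → f, 0.8043/0.0416667 → 19 → t; chars ft.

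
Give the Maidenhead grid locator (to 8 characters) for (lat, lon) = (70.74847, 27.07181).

KQ30mr89

Shift to the Maidenhead origin (180°W, 90°S): lon 207.07181, lat 160.74847.
Field (20°×10°, letters A–R): lon ⌊207.07181/20⌋ = 10 → K; lat ⌊160.74847/10⌋ = 16 → Q.
Square (2°×1°, digits 0–9): lon ⌊7.07181/2⌋ = 3; lat ⌊0.74847/1⌋ = 0.
Subsquare (5′×2.5′, letters a–x): lon ⌊1.07181/0.0833333⌋ = 12 → m; lat ⌊0.74847/0.0416667⌋ = 17 → r.
Extended square (30″×15″, digits 0–9): lon ⌊0.07181/0.00833333⌋ = 8; lat ⌊0.04014/0.00416667⌋ = 9.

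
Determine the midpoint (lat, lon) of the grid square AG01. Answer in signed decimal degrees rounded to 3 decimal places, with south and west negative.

-28.500, -179.000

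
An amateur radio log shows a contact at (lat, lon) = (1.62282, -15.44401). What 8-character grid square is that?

IJ21go69

Shift to the Maidenhead origin (180°W, 90°S): lon 164.55599, lat 91.62282.
Field: lon ⌊164.55599/20⌋ = 8 → I; lat ⌊91.62282/10⌋ = 9 → J.
Square: lon ⌊4.55599/2⌋ = 2; lat ⌊1.62282/1⌋ = 1.
Subsquare: lon ⌊0.55599/0.0833333⌋ = 6 → g; lat ⌊0.62282/0.0416667⌋ = 14 → o.
Extended square: lon ⌊0.05599/0.00833333⌋ = 6; lat ⌊0.03949/0.00416667⌋ = 9.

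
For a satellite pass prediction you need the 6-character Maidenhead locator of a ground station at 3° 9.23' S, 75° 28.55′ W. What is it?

FI26gu

Shift to the Maidenhead origin (180°W, 90°S): lon 104.5242, lat 86.8462.
Field: lon ⌊104.5242/20⌋ = 5 → F; lat ⌊86.8462/10⌋ = 8 → I.
Square: lon ⌊4.5242/2⌋ = 2; lat ⌊6.8462/1⌋ = 6.
Subsquare: lon ⌊0.5242/0.0833333⌋ = 6 → g; lat ⌊0.8462/0.0416667⌋ = 20 → u.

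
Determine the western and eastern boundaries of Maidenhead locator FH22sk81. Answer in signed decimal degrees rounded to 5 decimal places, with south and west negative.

-74.43333, -74.42500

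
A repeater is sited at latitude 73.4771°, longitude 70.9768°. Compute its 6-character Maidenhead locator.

Shift to the Maidenhead origin (180°W, 90°S): lon 250.9768, lat 163.4771.
Field (20°×10°, letters A–R): lon ⌊250.9768/20⌋ = 12 → M; lat ⌊163.4771/10⌋ = 16 → Q.
Square (2°×1°, digits 0–9): lon ⌊10.9768/2⌋ = 5; lat ⌊3.4771/1⌋ = 3.
Subsquare (5′×2.5′, letters a–x): lon ⌊0.9768/0.0833333⌋ = 11 → l; lat ⌊0.4771/0.0416667⌋ = 11 → l.

MQ53ll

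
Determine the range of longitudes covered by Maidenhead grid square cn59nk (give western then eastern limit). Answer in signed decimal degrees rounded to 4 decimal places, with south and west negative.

Field C=2, N=13: +2·20° lon, +13·10° lat → SW at lon -140°, lat 40°.
Square 5, 9: +5·2° lon, +9·1° lat → SW at lon -130°, lat 49°.
Subsquare n=13, k=10: +13·0.0833333° lon, +10·0.0416667° lat → SW at lon -128.917°, lat 49.4167°.
Cell spans 0.0833333° lon × 0.0416667° lat.
west -128.9167, east -128.8333.

-128.9167, -128.8333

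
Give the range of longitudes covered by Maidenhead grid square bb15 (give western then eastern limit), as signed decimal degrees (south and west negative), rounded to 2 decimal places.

Field B=1, B=1: +1·20° lon, +1·10° lat → SW at lon -160°, lat -80°.
Square 1, 5: +1·2° lon, +5·1° lat → SW at lon -158°, lat -75°.
Cell spans 2° lon × 1° lat.
west -158.00, east -156.00.

-158.00, -156.00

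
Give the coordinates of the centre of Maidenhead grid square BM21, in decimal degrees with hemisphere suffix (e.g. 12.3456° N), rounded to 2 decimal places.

Field B=1, M=12: +1·20° lon, +12·10° lat → SW at lon -160°, lat 30°.
Square 2, 1: +2·2° lon, +1·1° lat → SW at lon -156°, lat 31°.
Cell spans 2° lon × 1° lat. Centre is SW corner plus half of each.
latitude 31.50° N, longitude 155.00° W.

31.50° N, 155.00° W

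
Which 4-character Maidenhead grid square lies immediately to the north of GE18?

GE19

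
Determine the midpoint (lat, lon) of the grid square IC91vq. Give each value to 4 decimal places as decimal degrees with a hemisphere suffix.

68.3125° S, 0.2083° W

Field I=8, C=2: +8·20° lon, +2·10° lat → SW at lon -20°, lat -70°.
Square 9, 1: +9·2° lon, +1·1° lat → SW at lon -2°, lat -69°.
Subsquare v=21, q=16: +21·0.0833333° lon, +16·0.0416667° lat → SW at lon -0.25°, lat -68.3333°.
Cell spans 0.0833333° lon × 0.0416667° lat. Centre is SW corner plus half of each.
latitude 68.3125° S, longitude 0.2083° W.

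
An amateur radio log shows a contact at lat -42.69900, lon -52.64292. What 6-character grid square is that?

Offset from 180°W / 90°S: lon 127.3571°, lat 47.3010°.
Field: 127.3571/20 → 6 → G, 47.3010/10 → 4 → E; chars GE.
Square: 7.3571/2 → 3, 7.3010/1 → 7; chars 37.
Subsquare: 1.3571/0.0833333 → 16 → q, 0.3010/0.0416667 → 7 → h; chars qh.

GE37qh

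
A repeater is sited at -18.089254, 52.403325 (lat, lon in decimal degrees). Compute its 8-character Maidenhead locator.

LH61ev88

Add 180° to longitude and 90° to latitude: 232.40332, 71.91075.
Field: lon ⌊232.40332/20⌋ = 11 → L; lat ⌊71.91075/10⌋ = 7 → H.
Square: lon ⌊12.40332/2⌋ = 6; lat ⌊1.91075/1⌋ = 1.
Subsquare: lon ⌊0.40332/0.0833333⌋ = 4 → e; lat ⌊0.91075/0.0416667⌋ = 21 → v.
Extended square: lon ⌊0.06999/0.00833333⌋ = 8; lat ⌊0.03575/0.00416667⌋ = 8.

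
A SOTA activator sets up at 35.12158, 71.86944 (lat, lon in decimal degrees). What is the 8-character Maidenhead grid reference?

MM55wc49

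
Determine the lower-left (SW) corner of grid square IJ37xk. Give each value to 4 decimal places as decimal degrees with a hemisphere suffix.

7.4167° N, 12.0833° W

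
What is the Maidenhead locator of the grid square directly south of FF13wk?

FF13wj

Latitude subsquare k = 10; −1 → 9 = j.
The longitude characters are unchanged.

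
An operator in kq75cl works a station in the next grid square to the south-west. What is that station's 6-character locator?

KQ75bk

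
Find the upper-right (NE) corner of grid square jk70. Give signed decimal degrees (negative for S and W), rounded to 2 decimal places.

Field J=9, K=10: +9·20° lon, +10·10° lat → SW at lon 0°, lat 10°.
Square 7, 0: +7·2° lon, +0·1° lat → SW at lon 14°, lat 10°.
Cell spans 2° lon × 1° lat. NE corner is SW corner plus one full cell.
latitude 11.00, longitude 16.00.

11.00, 16.00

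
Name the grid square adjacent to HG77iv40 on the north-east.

HG77iv51

Longitude extended square 4; +1 → 5.
Latitude extended square 0; +1 → 1.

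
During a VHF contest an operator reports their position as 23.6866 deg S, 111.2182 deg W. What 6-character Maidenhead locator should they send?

Offset from 180°W / 90°S: lon 68.7818°, lat 66.3134°.
Field: 68.7818/20 → 3 → D, 66.3134/10 → 6 → G; chars DG.
Square: 8.7818/2 → 4, 6.3134/1 → 6; chars 46.
Subsquare: 0.7818/0.0833333 → 9 → j, 0.3134/0.0416667 → 7 → h; chars jh.

DG46jh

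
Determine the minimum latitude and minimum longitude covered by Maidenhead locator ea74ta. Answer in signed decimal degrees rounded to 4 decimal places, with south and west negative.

Field E=4, A=0: +4·20° lon, +0·10° lat → SW at lon -100°, lat -90°.
Square 7, 4: +7·2° lon, +4·1° lat → SW at lon -86°, lat -86°.
Subsquare t=19, a=0: +19·0.0833333° lon, +0·0.0416667° lat → SW at lon -84.4167°, lat -86°.
latitude -86.0000, longitude -84.4167.

-86.0000, -84.4167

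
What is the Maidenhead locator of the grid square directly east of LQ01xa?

LQ11aa

Longitude subsquare x = 23; +1 → 24, wraps to 0 = a, carry into square.
Longitude square 0; +1 → 1.
The latitude characters are unchanged.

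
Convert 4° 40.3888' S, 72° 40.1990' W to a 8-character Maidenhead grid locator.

Offset from 180°W / 90°S: lon 107.33002°, lat 85.32685°.
Field: 107.33002/20 → 5 → F, 85.32685/10 → 8 → I; chars FI.
Square: 7.33002/2 → 3, 5.32685/1 → 5; chars 35.
Subsquare: 1.33002/0.0833333 → 15 → p, 0.32685/0.0416667 → 7 → h; chars ph.
Extended square: 0.08002/0.00833333 → 9, 0.03519/0.00416667 → 8; chars 98.

FI35ph98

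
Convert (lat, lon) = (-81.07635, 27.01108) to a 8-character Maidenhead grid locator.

Offset from 180°W / 90°S: lon 207.01108°, lat 8.92365°.
Field (20°×10°, letters A–R): lon ⌊207.01108/20⌋ = 10 → K; lat ⌊8.92365/10⌋ = 0 → A.
Square (2°×1°, digits 0–9): lon ⌊7.01108/2⌋ = 3; lat ⌊8.92365/1⌋ = 8.
Subsquare (5′×2.5′, letters a–x): lon ⌊1.01108/0.0833333⌋ = 12 → m; lat ⌊0.92365/0.0416667⌋ = 22 → w.
Extended square (30″×15″, digits 0–9): lon ⌊0.01108/0.00833333⌋ = 1; lat ⌊0.00698/0.00416667⌋ = 1.

KA38mw11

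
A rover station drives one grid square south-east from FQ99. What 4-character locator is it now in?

GQ08

Longitude square 9; +1 → 10, wraps to 0, carry into field.
Longitude field F = 5; +1 → 6 = G.
Latitude square 9; −1 → 8.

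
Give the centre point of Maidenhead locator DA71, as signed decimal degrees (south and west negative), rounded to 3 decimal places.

-88.500, -105.000

Field D=3, A=0: +3·20° lon, +0·10° lat → SW at lon -120°, lat -90°.
Square 7, 1: +7·2° lon, +1·1° lat → SW at lon -106°, lat -89°.
Cell spans 2° lon × 1° lat. Centre is SW corner plus half of each.
latitude -88.500, longitude -105.000.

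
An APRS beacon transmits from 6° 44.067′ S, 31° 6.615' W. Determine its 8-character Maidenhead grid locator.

HI43kg63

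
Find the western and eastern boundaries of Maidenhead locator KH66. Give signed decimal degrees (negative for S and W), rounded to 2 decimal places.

Field K=10, H=7: +10·20° lon, +7·10° lat → SW at lon 20°, lat -20°.
Square 6, 6: +6·2° lon, +6·1° lat → SW at lon 32°, lat -14°.
Cell spans 2° lon × 1° lat.
west 32.00, east 34.00.

32.00, 34.00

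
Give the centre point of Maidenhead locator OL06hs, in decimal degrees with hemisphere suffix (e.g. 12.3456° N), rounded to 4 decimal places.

26.7708° N, 100.6250° E

Field O=14, L=11: +14·20° lon, +11·10° lat → SW at lon 100°, lat 20°.
Square 0, 6: +0·2° lon, +6·1° lat → SW at lon 100°, lat 26°.
Subsquare h=7, s=18: +7·0.0833333° lon, +18·0.0416667° lat → SW at lon 100.583°, lat 26.75°.
Cell spans 0.0833333° lon × 0.0416667° lat. Centre is SW corner plus half of each.
latitude 26.7708° N, longitude 100.6250° E.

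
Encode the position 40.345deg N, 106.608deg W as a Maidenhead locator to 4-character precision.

Shift to the Maidenhead origin (180°W, 90°S): lon 73.39, lat 130.34.
Field: 73.39/20 → 3 → D, 130.34/10 → 13 → N; chars DN.
Square: 13.39/2 → 6, 0.34/1 → 0; chars 60.

DN60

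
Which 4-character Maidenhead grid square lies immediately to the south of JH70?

Latitude square 0; −1 → -1, wraps to 9, carry into field.
Latitude field H = 7; −1 → 6 = G.
The longitude characters are unchanged.

JG79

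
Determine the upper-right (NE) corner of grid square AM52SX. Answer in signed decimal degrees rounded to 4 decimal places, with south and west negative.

33.0000, -168.4167

Field A=0, M=12: +0·20° lon, +12·10° lat → SW at lon -180°, lat 30°.
Square 5, 2: +5·2° lon, +2·1° lat → SW at lon -170°, lat 32°.
Subsquare s=18, x=23: +18·0.0833333° lon, +23·0.0416667° lat → SW at lon -168.5°, lat 32.9583°.
Cell spans 0.0833333° lon × 0.0416667° lat. NE corner is SW corner plus one full cell.
latitude 33.0000, longitude -168.4167.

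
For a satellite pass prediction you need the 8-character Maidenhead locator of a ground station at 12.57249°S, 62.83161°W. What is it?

Add 180° to longitude and 90° to latitude: 117.16839, 77.42751.
Field (20°×10°, letters A–R): 117.16839/20 → 5 → F, 77.42751/10 → 7 → H; chars FH.
Square (2°×1°, digits 0–9): 17.16839/2 → 8, 7.42751/1 → 7; chars 87.
Subsquare (5′×2.5′, letters a–x): 1.16839/0.0833333 → 14 → o, 0.42751/0.0416667 → 10 → k; chars ok.
Extended square (30″×15″, digits 0–9): 0.00172/0.00833333 → 0, 0.01084/0.00416667 → 2; chars 02.

FH87ok02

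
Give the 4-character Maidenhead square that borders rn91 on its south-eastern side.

Longitude square 9; +1 → 10, wraps to 0, carry into field.
Longitude field R = 17; +1 → 18, wraps to 0 = A, wrapping around the antimeridian.
Latitude square 1; −1 → 0.

AN00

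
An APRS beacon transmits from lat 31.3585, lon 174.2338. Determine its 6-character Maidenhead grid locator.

Offset from 180°W / 90°S: lon 354.2338°, lat 121.3585°.
Field: lon ⌊354.2338/20⌋ = 17 → R; lat ⌊121.3585/10⌋ = 12 → M.
Square: lon ⌊14.2338/2⌋ = 7; lat ⌊1.3585/1⌋ = 1.
Subsquare: lon ⌊0.2338/0.0833333⌋ = 2 → c; lat ⌊0.3585/0.0416667⌋ = 8 → i.

RM71ci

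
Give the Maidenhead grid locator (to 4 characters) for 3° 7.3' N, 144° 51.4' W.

BJ73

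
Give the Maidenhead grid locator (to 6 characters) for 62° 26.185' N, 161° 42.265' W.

Offset from 180°W / 90°S: lon 18.2956°, lat 152.4364°.
Field (20°×10°, letters A–R): 18.2956/20 → 0 → A, 152.4364/10 → 15 → P; chars AP.
Square (2°×1°, digits 0–9): 18.2956/2 → 9, 2.4364/1 → 2; chars 92.
Subsquare (5′×2.5′, letters a–x): 0.2956/0.0833333 → 3 → d, 0.4364/0.0416667 → 10 → k; chars dk.

AP92dk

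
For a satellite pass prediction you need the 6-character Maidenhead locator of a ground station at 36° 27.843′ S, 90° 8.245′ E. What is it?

NF53bm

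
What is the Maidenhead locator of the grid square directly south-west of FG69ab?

FG59xa

Longitude subsquare a = 0; −1 → -1, wraps to 23 = x, carry into square.
Longitude square 6; −1 → 5.
Latitude subsquare b = 1; −1 → 0 = a.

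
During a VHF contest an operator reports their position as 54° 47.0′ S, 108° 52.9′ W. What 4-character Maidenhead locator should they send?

Shift to the Maidenhead origin (180°W, 90°S): lon 71.12, lat 35.22.
Field (20°×10°, letters A–R): lon ⌊71.12/20⌋ = 3 → D; lat ⌊35.22/10⌋ = 3 → D.
Square (2°×1°, digits 0–9): lon ⌊11.12/2⌋ = 5; lat ⌊5.22/1⌋ = 5.

DD55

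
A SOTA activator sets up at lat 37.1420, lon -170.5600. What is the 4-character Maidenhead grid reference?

AM47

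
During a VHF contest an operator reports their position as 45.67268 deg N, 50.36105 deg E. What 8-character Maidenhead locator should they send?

LN55eq31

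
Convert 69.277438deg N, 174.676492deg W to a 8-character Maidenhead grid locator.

Shift to the Maidenhead origin (180°W, 90°S): lon 5.32351, lat 159.27744.
Field: lon ⌊5.32351/20⌋ = 0 → A; lat ⌊159.27744/10⌋ = 15 → P.
Square: lon ⌊5.32351/2⌋ = 2; lat ⌊9.27744/1⌋ = 9.
Subsquare: lon ⌊1.32351/0.0833333⌋ = 15 → p; lat ⌊0.27744/0.0416667⌋ = 6 → g.
Extended square: lon ⌊0.07351/0.00833333⌋ = 8; lat ⌊0.02744/0.00416667⌋ = 6.

AP29pg86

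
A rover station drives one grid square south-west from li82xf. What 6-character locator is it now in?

LI82we

Longitude subsquare x = 23; −1 → 22 = w.
Latitude subsquare f = 5; −1 → 4 = e.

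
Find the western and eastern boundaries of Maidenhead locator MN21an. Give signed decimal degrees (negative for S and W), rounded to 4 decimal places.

64.0000, 64.0833

Field M=12, N=13: +12·20° lon, +13·10° lat → SW at lon 60°, lat 40°.
Square 2, 1: +2·2° lon, +1·1° lat → SW at lon 64°, lat 41°.
Subsquare a=0, n=13: +0·0.0833333° lon, +13·0.0416667° lat → SW at lon 64°, lat 41.5417°.
Cell spans 0.0833333° lon × 0.0416667° lat.
west 64.0000, east 64.0833.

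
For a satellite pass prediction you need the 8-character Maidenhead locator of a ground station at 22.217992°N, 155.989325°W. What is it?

Add 180° to longitude and 90° to latitude: 24.01067, 112.21799.
Field (20°×10°, letters A–R): 24.01067/20 → 1 → B, 112.21799/10 → 11 → L; chars BL.
Square (2°×1°, digits 0–9): 4.01067/2 → 2, 2.21799/1 → 2; chars 22.
Subsquare (5′×2.5′, letters a–x): 0.01067/0.0833333 → 0 → a, 0.21799/0.0416667 → 5 → f; chars af.
Extended square (30″×15″, digits 0–9): 0.01067/0.00833333 → 1, 0.00966/0.00416667 → 2; chars 12.

BL22af12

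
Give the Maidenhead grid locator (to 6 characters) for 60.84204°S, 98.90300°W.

Offset from 180°W / 90°S: lon 81.0970°, lat 29.1580°.
Field: lon ⌊81.0970/20⌋ = 4 → E; lat ⌊29.1580/10⌋ = 2 → C.
Square: lon ⌊1.0970/2⌋ = 0; lat ⌊9.1580/1⌋ = 9.
Subsquare: lon ⌊1.0970/0.0833333⌋ = 13 → n; lat ⌊0.1580/0.0416667⌋ = 3 → d.

EC09nd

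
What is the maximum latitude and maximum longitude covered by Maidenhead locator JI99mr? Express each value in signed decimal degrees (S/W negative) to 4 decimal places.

-0.2500, 19.0833

Field J=9, I=8: +9·20° lon, +8·10° lat → SW at lon 0°, lat -10°.
Square 9, 9: +9·2° lon, +9·1° lat → SW at lon 18°, lat -1°.
Subsquare m=12, r=17: +12·0.0833333° lon, +17·0.0416667° lat → SW at lon 19°, lat -0.291667°.
Cell spans 0.0833333° lon × 0.0416667° lat. NE corner is SW corner plus one full cell.
latitude -0.2500, longitude 19.0833.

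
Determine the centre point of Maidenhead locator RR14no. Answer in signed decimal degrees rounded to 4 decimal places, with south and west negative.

84.6042, 163.1250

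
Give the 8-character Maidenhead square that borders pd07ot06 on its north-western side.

Longitude extended square 0; −1 → -1, wraps to 9, carry into subsquare.
Longitude subsquare o = 14; −1 → 13 = n.
Latitude extended square 6; +1 → 7.

PD07nt97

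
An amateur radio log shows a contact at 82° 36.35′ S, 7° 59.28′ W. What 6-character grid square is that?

IA67aj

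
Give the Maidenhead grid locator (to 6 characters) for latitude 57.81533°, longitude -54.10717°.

Shift to the Maidenhead origin (180°W, 90°S): lon 125.8928, lat 147.8153.
Field (20°×10°, letters A–R): lon ⌊125.8928/20⌋ = 6 → G; lat ⌊147.8153/10⌋ = 14 → O.
Square (2°×1°, digits 0–9): lon ⌊5.8928/2⌋ = 2; lat ⌊7.8153/1⌋ = 7.
Subsquare (5′×2.5′, letters a–x): lon ⌊1.8928/0.0833333⌋ = 22 → w; lat ⌊0.8153/0.0416667⌋ = 19 → t.

GO27wt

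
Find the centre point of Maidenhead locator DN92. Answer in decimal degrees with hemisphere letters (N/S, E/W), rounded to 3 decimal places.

Field D=3, N=13: +3·20° lon, +13·10° lat → SW at lon -120°, lat 40°.
Square 9, 2: +9·2° lon, +2·1° lat → SW at lon -102°, lat 42°.
Cell spans 2° lon × 1° lat. Centre is SW corner plus half of each.
latitude 42.500° N, longitude 101.000° W.

42.500° N, 101.000° W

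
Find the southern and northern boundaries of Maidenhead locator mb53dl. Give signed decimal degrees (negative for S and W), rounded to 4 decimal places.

Field M=12, B=1: +12·20° lon, +1·10° lat → SW at lon 60°, lat -80°.
Square 5, 3: +5·2° lon, +3·1° lat → SW at lon 70°, lat -77°.
Subsquare d=3, l=11: +3·0.0833333° lon, +11·0.0416667° lat → SW at lon 70.25°, lat -76.5417°.
Cell spans 0.0833333° lon × 0.0416667° lat.
south -76.5417, north -76.5000.

-76.5417, -76.5000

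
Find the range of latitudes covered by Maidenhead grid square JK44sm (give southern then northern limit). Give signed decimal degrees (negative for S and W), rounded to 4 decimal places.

14.5000, 14.5417

Field J=9, K=10: +9·20° lon, +10·10° lat → SW at lon 0°, lat 10°.
Square 4, 4: +4·2° lon, +4·1° lat → SW at lon 8°, lat 14°.
Subsquare s=18, m=12: +18·0.0833333° lon, +12·0.0416667° lat → SW at lon 9.5°, lat 14.5°.
Cell spans 0.0833333° lon × 0.0416667° lat.
south 14.5000, north 14.5417.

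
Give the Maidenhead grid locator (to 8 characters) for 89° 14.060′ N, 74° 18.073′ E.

Offset from 180°W / 90°S: lon 254.30122°, lat 179.23433°.
Field (20°×10°, letters A–R): 254.30122/20 → 12 → M, 179.23433/10 → 17 → R; chars MR.
Square (2°×1°, digits 0–9): 14.30122/2 → 7, 9.23433/1 → 9; chars 79.
Subsquare (5′×2.5′, letters a–x): 0.30122/0.0833333 → 3 → d, 0.23433/0.0416667 → 5 → f; chars df.
Extended square (30″×15″, digits 0–9): 0.05122/0.00833333 → 6, 0.02600/0.00416667 → 6; chars 66.

MR79df66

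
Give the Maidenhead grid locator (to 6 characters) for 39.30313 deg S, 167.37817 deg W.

AF60hq

Offset from 180°W / 90°S: lon 12.6218°, lat 50.6969°.
Field (20°×10°, letters A–R): 12.6218/20 → 0 → A, 50.6969/10 → 5 → F; chars AF.
Square (2°×1°, digits 0–9): 12.6218/2 → 6, 0.6969/1 → 0; chars 60.
Subsquare (5′×2.5′, letters a–x): 0.6218/0.0833333 → 7 → h, 0.6969/0.0416667 → 16 → q; chars hq.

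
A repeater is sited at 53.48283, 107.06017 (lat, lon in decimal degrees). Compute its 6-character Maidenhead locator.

Offset from 180°W / 90°S: lon 287.0602°, lat 143.4828°.
Field: 287.0602/20 → 14 → O, 143.4828/10 → 14 → O; chars OO.
Square: 7.0602/2 → 3, 3.4828/1 → 3; chars 33.
Subsquare: 1.0602/0.0833333 → 12 → m, 0.4828/0.0416667 → 11 → l; chars ml.

OO33ml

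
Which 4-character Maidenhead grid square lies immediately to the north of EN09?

EO00

Latitude square 9; +1 → 10, wraps to 0, carry into field.
Latitude field N = 13; +1 → 14 = O.
The longitude characters are unchanged.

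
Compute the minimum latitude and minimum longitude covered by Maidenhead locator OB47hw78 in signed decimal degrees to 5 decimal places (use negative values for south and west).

-72.05000, 108.64167

Field O=14, B=1: +14·20° lon, +1·10° lat → SW at lon 100°, lat -80°.
Square 4, 7: +4·2° lon, +7·1° lat → SW at lon 108°, lat -73°.
Subsquare h=7, w=22: +7·0.0833333° lon, +22·0.0416667° lat → SW at lon 108.583°, lat -72.0833°.
Extended square 7, 8: +7·0.00833333° lon, +8·0.00416667° lat → SW at lon 108.642°, lat -72.05°.
latitude -72.05000, longitude 108.64167.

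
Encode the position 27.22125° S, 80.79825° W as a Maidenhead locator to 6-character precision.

EG92os

Add 180° to longitude and 90° to latitude: 99.2018, 62.7788.
Field: 99.2018/20 → 4 → E, 62.7788/10 → 6 → G; chars EG.
Square: 19.2018/2 → 9, 2.7788/1 → 2; chars 92.
Subsquare: 1.2018/0.0833333 → 14 → o, 0.7788/0.0416667 → 18 → s; chars os.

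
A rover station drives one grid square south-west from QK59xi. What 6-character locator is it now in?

QK59wh

Longitude subsquare x = 23; −1 → 22 = w.
Latitude subsquare i = 8; −1 → 7 = h.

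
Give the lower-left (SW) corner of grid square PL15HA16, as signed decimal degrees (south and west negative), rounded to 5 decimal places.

25.02500, 122.59167

Field P=15, L=11: +15·20° lon, +11·10° lat → SW at lon 120°, lat 20°.
Square 1, 5: +1·2° lon, +5·1° lat → SW at lon 122°, lat 25°.
Subsquare h=7, a=0: +7·0.0833333° lon, +0·0.0416667° lat → SW at lon 122.583°, lat 25°.
Extended square 1, 6: +1·0.00833333° lon, +6·0.00416667° lat → SW at lon 122.592°, lat 25.025°.
latitude 25.02500, longitude 122.59167.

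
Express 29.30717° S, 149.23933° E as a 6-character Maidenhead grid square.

QG40oq

Offset from 180°W / 90°S: lon 329.2393°, lat 60.6928°.
Field: lon ⌊329.2393/20⌋ = 16 → Q; lat ⌊60.6928/10⌋ = 6 → G.
Square: lon ⌊9.2393/2⌋ = 4; lat ⌊0.6928/1⌋ = 0.
Subsquare: lon ⌊1.2393/0.0833333⌋ = 14 → o; lat ⌊0.6928/0.0416667⌋ = 16 → q.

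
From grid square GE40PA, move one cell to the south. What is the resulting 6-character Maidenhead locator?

Latitude subsquare a = 0; −1 → -1, wraps to 23 = x, carry into square.
Latitude square 0; −1 → -1, wraps to 9, carry into field.
Latitude field E = 4; −1 → 3 = D.
The longitude characters are unchanged.

GD49px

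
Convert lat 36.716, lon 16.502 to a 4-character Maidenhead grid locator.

JM86

Add 180° to longitude and 90° to latitude: 196.50, 126.72.
Field: 196.50/20 → 9 → J, 126.72/10 → 12 → M; chars JM.
Square: 16.50/2 → 8, 6.72/1 → 6; chars 86.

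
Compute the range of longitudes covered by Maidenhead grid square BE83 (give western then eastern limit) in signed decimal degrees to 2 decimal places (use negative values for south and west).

Field B=1, E=4: +1·20° lon, +4·10° lat → SW at lon -160°, lat -50°.
Square 8, 3: +8·2° lon, +3·1° lat → SW at lon -144°, lat -47°.
Cell spans 2° lon × 1° lat.
west -144.00, east -142.00.

-144.00, -142.00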